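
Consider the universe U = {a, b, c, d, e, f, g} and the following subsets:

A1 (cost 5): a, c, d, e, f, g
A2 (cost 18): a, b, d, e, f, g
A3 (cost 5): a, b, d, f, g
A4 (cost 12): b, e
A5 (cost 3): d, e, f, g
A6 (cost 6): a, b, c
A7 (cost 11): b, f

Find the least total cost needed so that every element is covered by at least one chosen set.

9

A5, A6 cover every element at cost 3 + 6 = 9.
Any cover uses at least 2 sets; among all covering selections none totals below 9.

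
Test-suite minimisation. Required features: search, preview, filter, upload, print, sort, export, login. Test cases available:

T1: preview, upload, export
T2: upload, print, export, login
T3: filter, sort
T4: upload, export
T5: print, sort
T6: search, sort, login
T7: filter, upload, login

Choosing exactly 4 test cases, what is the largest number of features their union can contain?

8

Choosing T1, T2, T3, T6 covers {search, preview, filter, upload, print, sort, export, login} — 8 features.
That is all 8 features.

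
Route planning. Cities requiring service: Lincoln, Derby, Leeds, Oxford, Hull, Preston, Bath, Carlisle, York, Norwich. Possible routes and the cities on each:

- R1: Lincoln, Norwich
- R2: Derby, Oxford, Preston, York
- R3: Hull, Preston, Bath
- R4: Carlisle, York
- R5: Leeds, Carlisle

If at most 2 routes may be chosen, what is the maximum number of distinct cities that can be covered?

Choosing R1, R2 covers {Lincoln, Derby, Oxford, Preston, York, Norwich} — 6 cities.
No choice of 2 routes does better; here Leeds, Hull, Bath, Carlisle are left uncovered.

6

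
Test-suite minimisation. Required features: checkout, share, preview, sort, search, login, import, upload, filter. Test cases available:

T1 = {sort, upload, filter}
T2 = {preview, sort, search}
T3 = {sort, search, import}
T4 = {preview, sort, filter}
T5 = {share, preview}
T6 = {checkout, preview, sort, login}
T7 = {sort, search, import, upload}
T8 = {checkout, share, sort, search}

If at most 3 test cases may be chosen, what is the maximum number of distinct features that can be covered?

Choosing T1, T3, T6 covers {checkout, preview, sort, search, login, import, upload, filter} — 8 features.
No choice of 3 test cases does better; here share is left uncovered.

8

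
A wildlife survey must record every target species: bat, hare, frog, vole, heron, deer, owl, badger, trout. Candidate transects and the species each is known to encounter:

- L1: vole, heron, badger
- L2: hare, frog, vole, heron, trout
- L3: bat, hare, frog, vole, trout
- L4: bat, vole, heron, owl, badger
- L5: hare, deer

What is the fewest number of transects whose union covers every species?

3

L2, L4, L5 together cover {bat, hare, frog, vole, heron, deer, owl, badger, trout} — every species.
No 2 of the 5 transects cover everything (all 10 pairs fall short), so 3 is minimum.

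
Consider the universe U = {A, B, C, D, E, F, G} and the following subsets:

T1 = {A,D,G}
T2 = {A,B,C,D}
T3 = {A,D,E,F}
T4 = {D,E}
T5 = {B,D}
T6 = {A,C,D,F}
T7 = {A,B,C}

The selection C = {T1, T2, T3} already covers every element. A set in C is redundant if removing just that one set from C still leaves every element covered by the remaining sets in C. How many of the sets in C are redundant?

0

Drop T1: G uncovered — not redundant.
Drop T2: B, C uncovered — not redundant.
Drop T3: E, F uncovered — not redundant.
None of the sets in C is redundant.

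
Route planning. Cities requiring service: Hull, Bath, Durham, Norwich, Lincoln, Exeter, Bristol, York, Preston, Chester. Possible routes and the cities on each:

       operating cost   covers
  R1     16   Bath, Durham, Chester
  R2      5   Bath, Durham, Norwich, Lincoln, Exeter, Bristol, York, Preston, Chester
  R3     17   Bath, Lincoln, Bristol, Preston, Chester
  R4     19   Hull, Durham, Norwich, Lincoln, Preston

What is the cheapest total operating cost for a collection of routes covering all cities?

R2, R4 cover every city at operating cost 5 + 19 = 24.
Any cover uses at least 2 routes; among all covering selections none totals below 24.

24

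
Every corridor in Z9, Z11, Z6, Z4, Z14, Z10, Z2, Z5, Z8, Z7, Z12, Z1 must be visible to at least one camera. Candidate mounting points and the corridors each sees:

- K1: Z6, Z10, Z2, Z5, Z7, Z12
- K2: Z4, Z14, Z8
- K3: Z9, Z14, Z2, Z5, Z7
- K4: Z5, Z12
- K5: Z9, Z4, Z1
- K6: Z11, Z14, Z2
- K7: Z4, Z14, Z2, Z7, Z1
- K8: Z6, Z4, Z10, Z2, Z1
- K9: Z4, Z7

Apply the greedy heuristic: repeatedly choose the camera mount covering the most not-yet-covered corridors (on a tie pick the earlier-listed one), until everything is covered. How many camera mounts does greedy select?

Pick 1: K1 covers 6 new corridors (Z6, Z10, Z2, Z5, Z7, Z12).
Pick 2: K2 covers 3 new corridors (Z4, Z14, Z8).
Pick 3: K5 covers 2 new corridors (Z9, Z1).
Pick 4: K6 covers 1 new corridors (Z11).
Greedy uses 4 camera mounts.

4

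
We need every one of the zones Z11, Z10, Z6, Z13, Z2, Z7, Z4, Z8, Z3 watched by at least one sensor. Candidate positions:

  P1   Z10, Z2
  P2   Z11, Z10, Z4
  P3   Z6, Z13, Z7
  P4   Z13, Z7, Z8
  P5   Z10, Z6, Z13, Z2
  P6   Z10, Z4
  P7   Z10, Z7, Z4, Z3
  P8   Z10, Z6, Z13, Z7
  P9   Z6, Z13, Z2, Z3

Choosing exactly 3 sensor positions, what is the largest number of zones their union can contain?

9

Choosing P2, P4, P9 covers {Z11, Z10, Z6, Z13, Z2, Z7, Z4, Z8, Z3} — 9 zones.
That is all 9 zones.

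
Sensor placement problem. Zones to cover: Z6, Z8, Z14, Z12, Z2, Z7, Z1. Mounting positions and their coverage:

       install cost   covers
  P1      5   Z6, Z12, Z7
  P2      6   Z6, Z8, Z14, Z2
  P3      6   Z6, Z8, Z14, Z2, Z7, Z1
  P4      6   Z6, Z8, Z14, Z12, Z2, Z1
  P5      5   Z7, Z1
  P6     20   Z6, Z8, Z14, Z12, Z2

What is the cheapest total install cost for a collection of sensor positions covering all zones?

11

P1, P3 cover every zone at install cost 5 + 6 = 11.
Any cover uses at least 2 sensor positions; among all covering selections none totals below 11.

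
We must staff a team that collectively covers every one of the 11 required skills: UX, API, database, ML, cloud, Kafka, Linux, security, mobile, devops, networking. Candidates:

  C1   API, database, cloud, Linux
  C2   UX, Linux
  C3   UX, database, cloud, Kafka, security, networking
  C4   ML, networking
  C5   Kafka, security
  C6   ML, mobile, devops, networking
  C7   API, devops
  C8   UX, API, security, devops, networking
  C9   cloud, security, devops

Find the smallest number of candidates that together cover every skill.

3

C1, C3, C6 together cover {UX, API, database, ML, cloud, Kafka, Linux, security, mobile, devops, networking} — every skill.
No 2 of the 9 candidates cover everything (all 36 pairs fall short), so 3 is minimum.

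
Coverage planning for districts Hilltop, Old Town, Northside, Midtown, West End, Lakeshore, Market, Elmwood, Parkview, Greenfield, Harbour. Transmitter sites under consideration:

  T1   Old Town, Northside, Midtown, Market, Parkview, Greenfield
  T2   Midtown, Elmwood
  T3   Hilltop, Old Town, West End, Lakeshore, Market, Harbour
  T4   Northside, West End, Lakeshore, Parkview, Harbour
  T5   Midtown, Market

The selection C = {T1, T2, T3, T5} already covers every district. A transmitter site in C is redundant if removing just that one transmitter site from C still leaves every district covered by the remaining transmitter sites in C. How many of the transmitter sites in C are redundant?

Drop T1: Northside, Parkview, Greenfield uncovered — not redundant.
Drop T2: Elmwood uncovered — not redundant.
Drop T3: Hilltop, West End, Lakeshore, Harbour uncovered — not redundant.
Drop T5: the rest still cover every district — redundant.
1 redundant: T5.

1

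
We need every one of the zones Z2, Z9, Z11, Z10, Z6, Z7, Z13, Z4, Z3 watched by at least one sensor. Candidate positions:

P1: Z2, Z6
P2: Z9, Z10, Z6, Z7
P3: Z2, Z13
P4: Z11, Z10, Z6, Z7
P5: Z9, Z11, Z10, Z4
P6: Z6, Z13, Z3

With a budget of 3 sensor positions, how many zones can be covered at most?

8

Choosing P1, P5, P6 covers {Z2, Z9, Z11, Z10, Z6, Z13, Z4, Z3} — 8 zones.
No choice of 3 sensor positions does better; here Z7 is left uncovered.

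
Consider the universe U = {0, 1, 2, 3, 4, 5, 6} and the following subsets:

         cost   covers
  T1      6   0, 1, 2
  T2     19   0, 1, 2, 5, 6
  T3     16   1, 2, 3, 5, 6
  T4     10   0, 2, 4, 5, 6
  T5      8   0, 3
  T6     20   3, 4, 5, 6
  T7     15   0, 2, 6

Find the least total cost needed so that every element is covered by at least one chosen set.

T1, T4, T5 cover every element at cost 6 + 10 + 8 = 24.
Any cover uses at least 2 sets; among all covering selections none totals below 24.

24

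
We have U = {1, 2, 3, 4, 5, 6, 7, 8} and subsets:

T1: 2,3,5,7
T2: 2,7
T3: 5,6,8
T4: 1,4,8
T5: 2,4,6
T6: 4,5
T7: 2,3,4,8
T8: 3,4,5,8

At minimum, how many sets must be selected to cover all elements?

T1, T3, T4 together cover {1, 2, 3, 4, 5, 6, 7, 8} — every element.
No 2 of the 8 sets cover everything (all 28 pairs fall short), so 3 is minimum.

3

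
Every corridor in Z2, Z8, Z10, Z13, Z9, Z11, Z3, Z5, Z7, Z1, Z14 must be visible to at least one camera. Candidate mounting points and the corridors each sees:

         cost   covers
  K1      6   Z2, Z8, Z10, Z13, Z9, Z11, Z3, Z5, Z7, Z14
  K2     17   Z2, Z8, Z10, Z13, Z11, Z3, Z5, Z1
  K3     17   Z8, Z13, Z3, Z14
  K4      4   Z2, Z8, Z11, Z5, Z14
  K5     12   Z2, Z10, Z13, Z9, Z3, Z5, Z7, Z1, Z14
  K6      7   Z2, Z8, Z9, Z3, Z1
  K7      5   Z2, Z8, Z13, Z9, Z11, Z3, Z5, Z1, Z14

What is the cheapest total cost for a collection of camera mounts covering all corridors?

K1, K7 cover every corridor at cost 6 + 5 = 11.
Any cover uses at least 2 camera mounts; among all covering selections none totals below 11.

11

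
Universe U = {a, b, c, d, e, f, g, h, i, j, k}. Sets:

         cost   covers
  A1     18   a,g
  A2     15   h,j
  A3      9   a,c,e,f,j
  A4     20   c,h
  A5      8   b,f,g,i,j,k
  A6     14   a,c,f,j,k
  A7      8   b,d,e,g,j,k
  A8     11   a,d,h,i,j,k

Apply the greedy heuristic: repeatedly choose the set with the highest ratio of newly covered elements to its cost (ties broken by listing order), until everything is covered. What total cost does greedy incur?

28

Pick 1: A5 adds 6 new (b, f, g, i, j, k) at cost 8 (ratio 6/8).
Pick 2: A3 adds 3 new (a, c, e) at cost 9 (ratio 3/9).
Pick 3: A8 adds 2 new (d, h) at cost 11 (ratio 2/11).
Greedy total cost: 8 + 9 + 11 = 28.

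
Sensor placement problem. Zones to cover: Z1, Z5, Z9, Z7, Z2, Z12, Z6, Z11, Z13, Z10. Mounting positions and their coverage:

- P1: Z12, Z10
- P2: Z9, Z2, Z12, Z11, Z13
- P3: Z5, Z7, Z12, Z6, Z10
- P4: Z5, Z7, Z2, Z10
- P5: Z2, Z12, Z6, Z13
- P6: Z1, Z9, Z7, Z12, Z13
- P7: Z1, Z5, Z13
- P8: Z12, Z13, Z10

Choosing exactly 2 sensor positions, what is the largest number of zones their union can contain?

9

Choosing P2, P3 covers {Z5, Z9, Z7, Z2, Z12, Z6, Z11, Z13, Z10} — 9 zones.
No choice of 2 sensor positions does better; here Z1 is left uncovered.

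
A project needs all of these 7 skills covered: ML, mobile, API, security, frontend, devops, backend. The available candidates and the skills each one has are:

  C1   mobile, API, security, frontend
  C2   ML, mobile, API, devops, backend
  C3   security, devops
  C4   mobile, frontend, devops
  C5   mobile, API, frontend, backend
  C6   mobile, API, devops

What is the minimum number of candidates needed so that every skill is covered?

2

C1, C2 together cover {ML, mobile, API, security, frontend, devops, backend} — every skill.
No single candidate contains all 7 skills, so 2 is optimal.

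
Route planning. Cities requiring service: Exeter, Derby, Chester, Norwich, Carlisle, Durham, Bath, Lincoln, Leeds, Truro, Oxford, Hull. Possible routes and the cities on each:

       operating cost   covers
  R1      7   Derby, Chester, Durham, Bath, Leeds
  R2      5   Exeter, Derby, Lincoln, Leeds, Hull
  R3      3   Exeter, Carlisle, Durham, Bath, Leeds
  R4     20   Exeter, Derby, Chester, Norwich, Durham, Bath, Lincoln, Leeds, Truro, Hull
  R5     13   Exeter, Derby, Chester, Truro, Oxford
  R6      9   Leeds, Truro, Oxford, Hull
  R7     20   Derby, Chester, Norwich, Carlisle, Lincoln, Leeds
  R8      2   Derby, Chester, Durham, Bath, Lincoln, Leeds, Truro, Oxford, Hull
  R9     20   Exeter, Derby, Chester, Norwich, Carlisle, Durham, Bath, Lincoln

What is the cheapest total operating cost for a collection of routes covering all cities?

22

R8, R9 cover every city at operating cost 2 + 20 = 22.
Any cover uses at least 2 routes; among all covering selections none totals below 22.
Greedy by coverage-per-operating cost would pick R8, R3, R4 for 25 — worse than the optimum 22.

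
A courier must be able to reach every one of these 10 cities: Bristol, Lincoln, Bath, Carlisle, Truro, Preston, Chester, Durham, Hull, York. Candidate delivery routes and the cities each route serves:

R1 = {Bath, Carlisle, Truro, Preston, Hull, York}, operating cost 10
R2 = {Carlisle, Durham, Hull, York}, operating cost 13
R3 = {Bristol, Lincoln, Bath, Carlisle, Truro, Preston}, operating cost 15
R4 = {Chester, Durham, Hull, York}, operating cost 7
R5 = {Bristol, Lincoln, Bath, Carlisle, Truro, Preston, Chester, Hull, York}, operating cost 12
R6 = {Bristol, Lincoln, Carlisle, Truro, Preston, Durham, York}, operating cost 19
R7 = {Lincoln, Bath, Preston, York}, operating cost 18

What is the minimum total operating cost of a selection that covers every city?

19

R4, R5 cover every city at operating cost 7 + 12 = 19.
Any cover uses at least 2 routes; among all covering selections none totals below 19.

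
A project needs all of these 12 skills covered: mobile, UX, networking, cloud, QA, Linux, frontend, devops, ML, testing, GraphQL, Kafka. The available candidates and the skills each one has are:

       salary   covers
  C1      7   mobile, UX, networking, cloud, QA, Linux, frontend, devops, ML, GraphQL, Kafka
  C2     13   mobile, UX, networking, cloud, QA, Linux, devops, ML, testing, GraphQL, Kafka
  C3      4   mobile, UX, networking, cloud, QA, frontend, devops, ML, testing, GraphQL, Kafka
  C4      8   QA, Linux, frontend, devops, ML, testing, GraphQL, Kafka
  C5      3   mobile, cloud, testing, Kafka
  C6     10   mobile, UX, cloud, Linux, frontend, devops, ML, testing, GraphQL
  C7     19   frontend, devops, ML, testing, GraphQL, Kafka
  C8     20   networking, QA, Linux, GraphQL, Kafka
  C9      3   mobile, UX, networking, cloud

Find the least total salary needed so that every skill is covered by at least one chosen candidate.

C1, C5 cover every skill at salary 7 + 3 = 10.
Any cover uses at least 2 candidates; among all covering selections none totals below 10.
Greedy by coverage-per-salary would pick C3, C1 for 11 — worse than the optimum 10.

10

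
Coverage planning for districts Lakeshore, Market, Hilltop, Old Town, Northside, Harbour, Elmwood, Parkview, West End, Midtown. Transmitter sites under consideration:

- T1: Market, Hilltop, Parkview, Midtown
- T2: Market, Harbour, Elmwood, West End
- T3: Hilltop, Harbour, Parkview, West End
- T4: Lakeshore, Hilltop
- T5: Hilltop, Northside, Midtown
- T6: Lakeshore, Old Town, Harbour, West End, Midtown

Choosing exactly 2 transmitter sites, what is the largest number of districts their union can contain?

8

Choosing T1, T6 covers {Lakeshore, Market, Hilltop, Old Town, Harbour, Parkview, West End, Midtown} — 8 districts.
No choice of 2 transmitter sites does better; here Northside, Elmwood are left uncovered.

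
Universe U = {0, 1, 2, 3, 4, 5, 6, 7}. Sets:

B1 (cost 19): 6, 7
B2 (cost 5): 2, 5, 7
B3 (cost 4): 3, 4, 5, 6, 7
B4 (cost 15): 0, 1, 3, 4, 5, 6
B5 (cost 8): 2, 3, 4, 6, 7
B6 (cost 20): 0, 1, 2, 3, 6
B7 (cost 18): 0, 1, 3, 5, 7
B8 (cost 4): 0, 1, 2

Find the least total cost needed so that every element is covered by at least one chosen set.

8

B3, B8 cover every element at cost 4 + 4 = 8.
Any cover uses at least 2 sets; among all covering selections none totals below 8.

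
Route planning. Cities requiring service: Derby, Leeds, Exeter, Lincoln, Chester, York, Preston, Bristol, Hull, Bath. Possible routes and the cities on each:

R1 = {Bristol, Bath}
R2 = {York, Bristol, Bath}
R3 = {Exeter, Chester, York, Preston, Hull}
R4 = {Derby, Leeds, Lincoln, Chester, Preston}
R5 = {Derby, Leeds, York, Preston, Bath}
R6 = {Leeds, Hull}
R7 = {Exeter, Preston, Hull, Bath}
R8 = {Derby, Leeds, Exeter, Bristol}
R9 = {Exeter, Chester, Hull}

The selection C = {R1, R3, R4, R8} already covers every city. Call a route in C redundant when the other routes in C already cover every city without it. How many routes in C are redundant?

Drop R1: Bath uncovered — not redundant.
Drop R3: York, Hull uncovered — not redundant.
Drop R4: Lincoln uncovered — not redundant.
Drop R8: the rest still cover every city — redundant.
1 redundant: R8.

1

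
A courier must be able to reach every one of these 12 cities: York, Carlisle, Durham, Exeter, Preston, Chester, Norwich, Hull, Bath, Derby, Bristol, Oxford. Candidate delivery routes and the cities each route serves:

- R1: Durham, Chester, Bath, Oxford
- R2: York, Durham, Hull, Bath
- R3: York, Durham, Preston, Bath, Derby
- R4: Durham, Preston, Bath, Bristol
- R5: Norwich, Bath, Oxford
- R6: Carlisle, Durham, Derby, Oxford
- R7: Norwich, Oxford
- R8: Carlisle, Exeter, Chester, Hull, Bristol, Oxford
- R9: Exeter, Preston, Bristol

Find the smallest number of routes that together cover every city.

3

R3, R5, R8 together cover {York, Carlisle, Durham, Exeter, Preston, Chester, Norwich, Hull, Bath, Derby, Bristol, Oxford} — every city.
No 2 of the 9 routes cover everything (all 36 pairs fall short), so 3 is minimum.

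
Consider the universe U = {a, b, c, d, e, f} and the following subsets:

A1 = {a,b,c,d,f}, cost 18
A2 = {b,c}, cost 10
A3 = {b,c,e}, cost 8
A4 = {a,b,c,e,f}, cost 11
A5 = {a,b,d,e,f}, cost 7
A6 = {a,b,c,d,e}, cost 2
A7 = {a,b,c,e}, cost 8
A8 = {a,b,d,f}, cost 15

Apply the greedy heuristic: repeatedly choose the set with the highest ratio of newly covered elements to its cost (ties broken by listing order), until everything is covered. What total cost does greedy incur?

Pick 1: A6 adds 5 new (a, b, c, d, e) at cost 2 (ratio 5/2).
Pick 2: A5 adds 1 new (f) at cost 7 (ratio 1/7).
Greedy total cost: 2 + 7 = 9.

9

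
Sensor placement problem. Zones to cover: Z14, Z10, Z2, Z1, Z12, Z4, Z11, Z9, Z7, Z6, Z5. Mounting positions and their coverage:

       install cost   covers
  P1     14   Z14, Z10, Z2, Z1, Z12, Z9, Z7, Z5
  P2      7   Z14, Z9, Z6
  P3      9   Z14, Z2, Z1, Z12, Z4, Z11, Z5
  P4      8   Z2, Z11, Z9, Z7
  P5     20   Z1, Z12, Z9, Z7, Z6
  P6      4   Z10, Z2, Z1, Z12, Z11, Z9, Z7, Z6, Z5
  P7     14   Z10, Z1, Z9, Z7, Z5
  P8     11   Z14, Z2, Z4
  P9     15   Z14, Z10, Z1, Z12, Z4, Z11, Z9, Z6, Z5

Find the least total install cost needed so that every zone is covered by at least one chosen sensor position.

P3, P6 cover every zone at install cost 9 + 4 = 13.
Any cover uses at least 2 sensor positions; among all covering selections none totals below 13.

13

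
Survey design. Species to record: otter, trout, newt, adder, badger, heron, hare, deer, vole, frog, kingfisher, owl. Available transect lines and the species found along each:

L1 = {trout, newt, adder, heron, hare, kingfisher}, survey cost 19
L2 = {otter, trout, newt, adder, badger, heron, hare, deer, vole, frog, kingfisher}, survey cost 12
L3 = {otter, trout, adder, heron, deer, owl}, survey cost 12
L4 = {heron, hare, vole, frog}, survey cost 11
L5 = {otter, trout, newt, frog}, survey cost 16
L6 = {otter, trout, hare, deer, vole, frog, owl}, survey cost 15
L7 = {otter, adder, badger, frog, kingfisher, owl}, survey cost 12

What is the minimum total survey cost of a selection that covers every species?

24

L2, L3 cover every species at survey cost 12 + 12 = 24.
Any cover uses at least 2 transects; among all covering selections none totals below 24.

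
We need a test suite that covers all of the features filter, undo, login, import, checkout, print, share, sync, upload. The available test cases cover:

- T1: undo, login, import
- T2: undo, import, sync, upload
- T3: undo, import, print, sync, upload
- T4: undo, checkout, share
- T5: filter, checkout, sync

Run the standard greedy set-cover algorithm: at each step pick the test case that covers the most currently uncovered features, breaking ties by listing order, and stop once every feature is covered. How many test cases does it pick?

4

Pick 1: T3 covers 5 new features (undo, import, print, sync, upload).
Pick 2: T4 covers 2 new features (checkout, share).
Pick 3: T1 covers 1 new features (login).
Pick 4: T5 covers 1 new features (filter).
Greedy uses 4 test cases.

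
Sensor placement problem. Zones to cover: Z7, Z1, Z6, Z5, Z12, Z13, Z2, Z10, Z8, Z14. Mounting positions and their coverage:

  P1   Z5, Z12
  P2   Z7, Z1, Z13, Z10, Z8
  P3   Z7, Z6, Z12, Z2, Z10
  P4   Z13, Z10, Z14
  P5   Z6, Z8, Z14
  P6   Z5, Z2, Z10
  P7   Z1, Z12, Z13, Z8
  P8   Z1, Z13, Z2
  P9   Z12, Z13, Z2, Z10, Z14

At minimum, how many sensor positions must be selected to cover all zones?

4

P1, P2, P3, P4 together cover {Z7, Z1, Z6, Z5, Z12, Z13, Z2, Z10, Z8, Z14} — every zone.
No 3 of the 9 sensor positions cover everything (all 84 triples fall short), so 4 is minimum.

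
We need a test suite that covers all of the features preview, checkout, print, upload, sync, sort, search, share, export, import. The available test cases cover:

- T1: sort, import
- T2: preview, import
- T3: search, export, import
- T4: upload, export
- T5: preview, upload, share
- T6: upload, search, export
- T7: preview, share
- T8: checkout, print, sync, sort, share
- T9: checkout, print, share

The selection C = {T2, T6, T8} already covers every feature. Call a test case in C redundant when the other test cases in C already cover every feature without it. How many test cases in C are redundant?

Drop T2: preview, import uncovered — not redundant.
Drop T6: upload, search, export uncovered — not redundant.
Drop T8: checkout, print, sync, sort, … uncovered — not redundant.
None of the test cases in C is redundant.

0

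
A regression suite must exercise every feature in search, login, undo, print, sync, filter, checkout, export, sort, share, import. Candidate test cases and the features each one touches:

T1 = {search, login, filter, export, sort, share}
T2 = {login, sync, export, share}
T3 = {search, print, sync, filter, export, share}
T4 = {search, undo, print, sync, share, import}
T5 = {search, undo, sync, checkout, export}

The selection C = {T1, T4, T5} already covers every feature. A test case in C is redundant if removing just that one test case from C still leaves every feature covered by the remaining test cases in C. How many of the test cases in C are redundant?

0

Drop T1: login, filter, sort uncovered — not redundant.
Drop T4: print, import uncovered — not redundant.
Drop T5: checkout uncovered — not redundant.
None of the test cases in C is redundant.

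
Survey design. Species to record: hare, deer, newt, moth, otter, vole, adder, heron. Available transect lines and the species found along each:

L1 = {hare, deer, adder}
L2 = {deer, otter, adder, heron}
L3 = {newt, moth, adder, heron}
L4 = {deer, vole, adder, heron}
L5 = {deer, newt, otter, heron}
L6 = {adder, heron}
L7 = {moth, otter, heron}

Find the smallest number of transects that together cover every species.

L1, L2, L3, L4 together cover {hare, deer, newt, moth, otter, vole, adder, heron} — every species.
No 3 of the 7 transects cover everything (all 35 triples fall short), so 4 is minimum.

4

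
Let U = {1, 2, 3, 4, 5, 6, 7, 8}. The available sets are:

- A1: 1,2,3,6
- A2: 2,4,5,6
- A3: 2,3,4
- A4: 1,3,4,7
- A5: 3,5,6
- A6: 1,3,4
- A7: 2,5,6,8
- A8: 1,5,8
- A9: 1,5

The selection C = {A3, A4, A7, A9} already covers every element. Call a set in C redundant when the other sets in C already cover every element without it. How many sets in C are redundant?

2

Drop A3: the rest still cover every element — redundant.
Drop A4: 7 uncovered — not redundant.
Drop A7: 6, 8 uncovered — not redundant.
Drop A9: the rest still cover every element — redundant.
2 redundant: A3, A9.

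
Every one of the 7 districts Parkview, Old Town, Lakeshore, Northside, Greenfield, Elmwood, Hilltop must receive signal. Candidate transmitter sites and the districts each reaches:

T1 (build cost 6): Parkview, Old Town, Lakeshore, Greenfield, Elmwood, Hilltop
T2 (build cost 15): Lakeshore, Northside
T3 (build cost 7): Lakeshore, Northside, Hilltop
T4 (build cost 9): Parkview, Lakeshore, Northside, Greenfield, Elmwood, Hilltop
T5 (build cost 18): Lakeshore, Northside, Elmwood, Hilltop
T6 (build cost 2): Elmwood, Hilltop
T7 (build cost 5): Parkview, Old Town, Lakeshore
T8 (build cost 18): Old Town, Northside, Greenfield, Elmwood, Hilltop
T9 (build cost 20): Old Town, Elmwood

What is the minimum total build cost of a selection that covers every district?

13

T1, T3 cover every district at build cost 6 + 7 = 13.
Any cover uses at least 2 transmitter sites; among all covering selections none totals below 13.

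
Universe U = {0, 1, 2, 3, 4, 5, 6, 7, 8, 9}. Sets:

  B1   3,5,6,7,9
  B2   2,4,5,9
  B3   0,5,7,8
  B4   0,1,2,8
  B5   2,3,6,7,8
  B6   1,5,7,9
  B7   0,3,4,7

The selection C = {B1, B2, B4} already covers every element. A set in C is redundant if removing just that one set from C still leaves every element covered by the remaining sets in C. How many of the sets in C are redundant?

0

Drop B1: 3, 6, 7 uncovered — not redundant.
Drop B2: 4 uncovered — not redundant.
Drop B4: 0, 1, 8 uncovered — not redundant.
None of the sets in C is redundant.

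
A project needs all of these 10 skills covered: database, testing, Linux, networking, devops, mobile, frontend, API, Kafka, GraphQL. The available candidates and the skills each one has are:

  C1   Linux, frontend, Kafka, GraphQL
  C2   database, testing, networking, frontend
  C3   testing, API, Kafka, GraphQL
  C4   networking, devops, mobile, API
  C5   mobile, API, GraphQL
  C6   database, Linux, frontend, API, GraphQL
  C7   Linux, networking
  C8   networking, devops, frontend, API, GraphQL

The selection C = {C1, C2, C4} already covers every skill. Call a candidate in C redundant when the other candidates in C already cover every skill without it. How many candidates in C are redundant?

Drop C1: Linux, Kafka, GraphQL uncovered — not redundant.
Drop C2: database, testing uncovered — not redundant.
Drop C4: devops, mobile, API uncovered — not redundant.
None of the candidates in C is redundant.

0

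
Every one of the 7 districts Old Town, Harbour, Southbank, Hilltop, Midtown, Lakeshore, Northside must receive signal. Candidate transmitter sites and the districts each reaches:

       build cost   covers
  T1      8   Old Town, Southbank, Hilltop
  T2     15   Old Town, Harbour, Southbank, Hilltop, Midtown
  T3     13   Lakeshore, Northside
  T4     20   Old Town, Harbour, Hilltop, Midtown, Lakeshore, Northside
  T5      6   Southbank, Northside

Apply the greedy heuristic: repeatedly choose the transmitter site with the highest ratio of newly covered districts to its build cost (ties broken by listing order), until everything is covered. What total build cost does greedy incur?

28

Pick 1: T1 adds 3 new (Old Town, Southbank, Hilltop) at build cost 8 (ratio 3/8).
Pick 2: T4 adds 4 new (Harbour, Midtown, Lakeshore, Northside) at build cost 20 (ratio 4/20).
Greedy total build cost: 8 + 20 = 28. (The true optimum is 26, so greedy overshoots here.)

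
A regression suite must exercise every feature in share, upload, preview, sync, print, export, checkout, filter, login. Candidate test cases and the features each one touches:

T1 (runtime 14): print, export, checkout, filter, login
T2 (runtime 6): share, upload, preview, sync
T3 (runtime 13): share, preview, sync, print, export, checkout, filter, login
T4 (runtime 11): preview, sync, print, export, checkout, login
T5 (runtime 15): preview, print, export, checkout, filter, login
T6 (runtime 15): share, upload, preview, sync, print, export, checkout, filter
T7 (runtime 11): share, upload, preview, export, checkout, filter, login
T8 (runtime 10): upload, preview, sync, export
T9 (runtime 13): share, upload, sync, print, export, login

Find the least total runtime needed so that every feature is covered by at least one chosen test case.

19

T2, T3 cover every feature at runtime 6 + 13 = 19.
Any cover uses at least 2 test cases; among all covering selections none totals below 19.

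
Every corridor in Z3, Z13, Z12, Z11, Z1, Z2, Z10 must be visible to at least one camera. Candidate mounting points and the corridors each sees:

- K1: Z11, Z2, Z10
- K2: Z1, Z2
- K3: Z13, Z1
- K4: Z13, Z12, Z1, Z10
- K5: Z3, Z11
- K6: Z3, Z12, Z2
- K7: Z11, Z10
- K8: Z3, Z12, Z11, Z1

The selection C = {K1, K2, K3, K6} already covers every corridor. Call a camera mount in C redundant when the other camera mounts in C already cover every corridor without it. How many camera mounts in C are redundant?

Drop K1: Z11, Z10 uncovered — not redundant.
Drop K2: the rest still cover every corridor — redundant.
Drop K3: Z13 uncovered — not redundant.
Drop K6: Z3, Z12 uncovered — not redundant.
1 redundant: K2.

1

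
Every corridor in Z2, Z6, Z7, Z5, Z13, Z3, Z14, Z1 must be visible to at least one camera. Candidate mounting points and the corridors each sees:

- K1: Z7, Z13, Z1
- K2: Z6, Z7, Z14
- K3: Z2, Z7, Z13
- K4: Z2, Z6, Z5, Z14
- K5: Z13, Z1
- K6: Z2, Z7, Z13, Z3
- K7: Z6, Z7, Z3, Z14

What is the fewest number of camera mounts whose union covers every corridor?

K1, K4, K6 together cover {Z2, Z6, Z7, Z5, Z13, Z3, Z14, Z1} — every corridor.
No 2 of the 7 camera mounts cover everything (all 21 pairs fall short), so 3 is minimum.

3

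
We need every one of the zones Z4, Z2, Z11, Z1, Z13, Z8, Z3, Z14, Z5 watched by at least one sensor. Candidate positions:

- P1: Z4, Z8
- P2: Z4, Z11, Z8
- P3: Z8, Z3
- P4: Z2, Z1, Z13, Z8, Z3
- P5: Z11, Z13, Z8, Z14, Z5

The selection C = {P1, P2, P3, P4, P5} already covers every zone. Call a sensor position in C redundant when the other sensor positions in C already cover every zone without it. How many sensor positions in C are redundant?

Drop P1: the rest still cover every zone — redundant.
Drop P2: the rest still cover every zone — redundant.
Drop P3: the rest still cover every zone — redundant.
Drop P4: Z2, Z1 uncovered — not redundant.
Drop P5: Z14, Z5 uncovered — not redundant.
3 redundant: P1, P2, P3.

3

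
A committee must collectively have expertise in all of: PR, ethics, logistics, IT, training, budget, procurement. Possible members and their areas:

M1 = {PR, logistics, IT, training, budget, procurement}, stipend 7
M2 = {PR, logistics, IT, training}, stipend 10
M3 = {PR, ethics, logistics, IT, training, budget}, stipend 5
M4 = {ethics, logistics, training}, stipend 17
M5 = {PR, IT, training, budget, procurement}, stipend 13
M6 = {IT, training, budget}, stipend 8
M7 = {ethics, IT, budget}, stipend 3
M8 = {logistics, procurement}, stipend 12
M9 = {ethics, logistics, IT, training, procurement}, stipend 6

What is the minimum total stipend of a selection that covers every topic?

M1, M7 cover every topic at stipend 7 + 3 = 10.
Any cover uses at least 2 members; among all covering selections none totals below 10.
Greedy by coverage-per-stipend would pick M3, M9 for 11 — worse than the optimum 10.

10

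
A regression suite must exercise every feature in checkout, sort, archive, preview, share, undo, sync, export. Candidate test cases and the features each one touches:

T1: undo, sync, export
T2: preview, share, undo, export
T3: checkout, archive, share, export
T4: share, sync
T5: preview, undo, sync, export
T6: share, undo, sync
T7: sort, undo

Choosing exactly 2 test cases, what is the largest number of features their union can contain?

7

Choosing T3, T5 covers {checkout, archive, preview, share, undo, sync, export} — 7 features.
No choice of 2 test cases does better; here sort is left uncovered.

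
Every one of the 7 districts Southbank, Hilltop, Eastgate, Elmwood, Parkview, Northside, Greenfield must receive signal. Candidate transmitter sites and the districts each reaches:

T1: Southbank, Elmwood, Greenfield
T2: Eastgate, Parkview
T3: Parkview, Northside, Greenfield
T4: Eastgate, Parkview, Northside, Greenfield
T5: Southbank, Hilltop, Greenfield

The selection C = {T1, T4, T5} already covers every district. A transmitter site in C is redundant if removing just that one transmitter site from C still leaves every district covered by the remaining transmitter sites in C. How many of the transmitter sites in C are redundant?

0

Drop T1: Elmwood uncovered — not redundant.
Drop T4: Eastgate, Parkview, Northside uncovered — not redundant.
Drop T5: Hilltop uncovered — not redundant.
None of the transmitter sites in C is redundant.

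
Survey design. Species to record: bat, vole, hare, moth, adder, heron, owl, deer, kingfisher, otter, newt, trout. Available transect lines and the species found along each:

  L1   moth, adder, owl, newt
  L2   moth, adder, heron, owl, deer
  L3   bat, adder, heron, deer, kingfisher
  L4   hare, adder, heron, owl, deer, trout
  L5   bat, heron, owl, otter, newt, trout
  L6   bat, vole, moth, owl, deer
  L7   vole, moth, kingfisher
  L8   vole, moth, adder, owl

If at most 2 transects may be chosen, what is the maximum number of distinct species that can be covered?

9

Choosing L2, L5 covers {bat, moth, adder, heron, owl, deer, otter, newt, trout} — 9 species.
No choice of 2 transects does better; here vole, hare, kingfisher are left uncovered.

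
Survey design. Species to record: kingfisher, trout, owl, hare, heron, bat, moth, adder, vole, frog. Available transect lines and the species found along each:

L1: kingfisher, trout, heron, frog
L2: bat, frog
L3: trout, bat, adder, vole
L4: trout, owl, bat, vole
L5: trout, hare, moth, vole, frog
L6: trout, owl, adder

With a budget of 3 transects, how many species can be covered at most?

Choosing L1, L3, L5 covers {kingfisher, trout, hare, heron, bat, moth, adder, vole, frog} — 9 species.
No choice of 3 transects does better; here owl is left uncovered.

9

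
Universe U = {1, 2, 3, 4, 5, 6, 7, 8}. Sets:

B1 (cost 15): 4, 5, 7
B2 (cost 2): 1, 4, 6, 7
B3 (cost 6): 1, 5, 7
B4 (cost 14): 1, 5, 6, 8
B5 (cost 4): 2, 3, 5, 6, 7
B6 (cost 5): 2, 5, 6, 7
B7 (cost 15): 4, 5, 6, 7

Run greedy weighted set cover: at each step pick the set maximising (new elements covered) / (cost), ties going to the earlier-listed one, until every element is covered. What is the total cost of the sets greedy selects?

Pick 1: B2 adds 4 new (1, 4, 6, 7) at cost 2 (ratio 4/2).
Pick 2: B5 adds 3 new (2, 3, 5) at cost 4 (ratio 3/4).
Pick 3: B4 adds 1 new (8) at cost 14 (ratio 1/14).
Greedy total cost: 2 + 4 + 14 = 20.

20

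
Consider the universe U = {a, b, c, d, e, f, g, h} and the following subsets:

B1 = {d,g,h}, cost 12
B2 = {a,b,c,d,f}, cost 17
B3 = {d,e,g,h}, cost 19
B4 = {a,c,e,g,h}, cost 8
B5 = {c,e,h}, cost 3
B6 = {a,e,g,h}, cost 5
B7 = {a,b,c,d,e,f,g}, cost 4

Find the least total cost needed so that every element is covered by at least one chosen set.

B5, B7 cover every element at cost 3 + 4 = 7.
Any cover uses at least 2 sets; among all covering selections none totals below 7.

7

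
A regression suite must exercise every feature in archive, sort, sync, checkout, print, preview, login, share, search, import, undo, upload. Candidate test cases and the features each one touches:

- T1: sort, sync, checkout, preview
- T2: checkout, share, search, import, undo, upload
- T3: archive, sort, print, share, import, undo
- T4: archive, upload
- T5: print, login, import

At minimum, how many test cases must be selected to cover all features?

T1, T2, T3, T5 together cover {archive, sort, sync, checkout, print, preview, login, share, search, import, undo, upload} — every feature.
No 3 of the 5 test cases cover everything (all 10 triples fall short), so 4 is minimum.

4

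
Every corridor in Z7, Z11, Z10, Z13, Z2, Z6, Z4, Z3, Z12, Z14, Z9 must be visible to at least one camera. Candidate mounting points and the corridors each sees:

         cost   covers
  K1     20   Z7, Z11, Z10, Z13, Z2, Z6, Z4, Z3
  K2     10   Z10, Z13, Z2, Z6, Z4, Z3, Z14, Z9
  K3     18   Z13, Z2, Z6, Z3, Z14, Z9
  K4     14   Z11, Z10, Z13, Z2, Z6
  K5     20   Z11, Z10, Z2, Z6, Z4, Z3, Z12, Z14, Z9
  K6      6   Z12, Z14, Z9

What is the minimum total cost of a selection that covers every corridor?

K1, K6 cover every corridor at cost 20 + 6 = 26.
Any cover uses at least 2 camera mounts; among all covering selections none totals below 26.
Greedy by coverage-per-cost would pick K2, K6, K1 for 36 — worse than the optimum 26.

26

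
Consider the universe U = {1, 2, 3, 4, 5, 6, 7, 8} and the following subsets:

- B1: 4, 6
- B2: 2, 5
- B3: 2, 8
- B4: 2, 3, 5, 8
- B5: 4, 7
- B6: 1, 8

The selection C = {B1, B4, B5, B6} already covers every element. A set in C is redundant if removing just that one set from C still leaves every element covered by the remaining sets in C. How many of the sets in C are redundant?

0

Drop B1: 6 uncovered — not redundant.
Drop B4: 2, 3, 5 uncovered — not redundant.
Drop B5: 7 uncovered — not redundant.
Drop B6: 1 uncovered — not redundant.
None of the sets in C is redundant.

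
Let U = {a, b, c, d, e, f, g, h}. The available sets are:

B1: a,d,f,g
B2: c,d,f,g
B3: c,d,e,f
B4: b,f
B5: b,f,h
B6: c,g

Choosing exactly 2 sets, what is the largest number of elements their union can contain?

Choosing B1, B3 covers {a, c, d, e, f, g} — 6 elements.
No choice of 2 sets does better; here b, h are left uncovered.

6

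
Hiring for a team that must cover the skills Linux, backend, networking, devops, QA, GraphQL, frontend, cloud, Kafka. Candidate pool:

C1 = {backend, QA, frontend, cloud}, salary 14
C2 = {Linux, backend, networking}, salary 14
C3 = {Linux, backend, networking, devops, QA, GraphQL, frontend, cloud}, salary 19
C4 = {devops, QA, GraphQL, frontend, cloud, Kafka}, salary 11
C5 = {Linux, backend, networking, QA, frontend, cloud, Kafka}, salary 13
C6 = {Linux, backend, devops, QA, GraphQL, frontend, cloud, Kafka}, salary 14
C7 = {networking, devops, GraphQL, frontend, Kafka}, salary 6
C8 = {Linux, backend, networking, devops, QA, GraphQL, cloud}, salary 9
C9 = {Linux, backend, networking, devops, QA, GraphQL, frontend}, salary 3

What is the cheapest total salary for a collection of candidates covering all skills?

C4, C9 cover every skill at salary 11 + 3 = 14.
Any cover uses at least 2 candidates; among all covering selections none totals below 14.

14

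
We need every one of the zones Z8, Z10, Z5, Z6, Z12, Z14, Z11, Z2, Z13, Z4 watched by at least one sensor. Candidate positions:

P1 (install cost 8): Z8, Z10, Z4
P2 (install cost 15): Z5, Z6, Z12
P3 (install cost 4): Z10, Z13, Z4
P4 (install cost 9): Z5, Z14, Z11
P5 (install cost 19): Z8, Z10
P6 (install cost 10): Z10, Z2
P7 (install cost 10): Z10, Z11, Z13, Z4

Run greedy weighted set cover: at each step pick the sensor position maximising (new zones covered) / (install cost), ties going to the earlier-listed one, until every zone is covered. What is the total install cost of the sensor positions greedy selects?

46

Pick 1: P3 adds 3 new (Z10, Z13, Z4) at install cost 4 (ratio 3/4).
Pick 2: P4 adds 3 new (Z5, Z14, Z11) at install cost 9 (ratio 3/9).
Pick 3: P2 adds 2 new (Z6, Z12) at install cost 15 (ratio 2/15).
Pick 4: P1 adds 1 new (Z8) at install cost 8 (ratio 1/8).
Pick 5: P6 adds 1 new (Z2) at install cost 10 (ratio 1/10).
Greedy total install cost: 4 + 9 + 15 + 8 + 10 = 46.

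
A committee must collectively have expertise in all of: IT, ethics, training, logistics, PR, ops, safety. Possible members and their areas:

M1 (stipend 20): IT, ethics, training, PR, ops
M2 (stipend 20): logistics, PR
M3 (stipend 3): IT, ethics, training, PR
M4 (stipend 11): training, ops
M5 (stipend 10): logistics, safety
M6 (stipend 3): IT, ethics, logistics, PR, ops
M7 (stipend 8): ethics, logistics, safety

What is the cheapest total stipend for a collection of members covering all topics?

M3, M6, M7 cover every topic at stipend 3 + 3 + 8 = 14.
Any cover uses at least 2 members; among all covering selections none totals below 14.

14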